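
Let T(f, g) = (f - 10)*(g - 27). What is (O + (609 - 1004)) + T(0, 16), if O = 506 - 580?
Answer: -359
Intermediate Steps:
O = -74
T(f, g) = (-27 + g)*(-10 + f) (T(f, g) = (-10 + f)*(-27 + g) = (-27 + g)*(-10 + f))
(O + (609 - 1004)) + T(0, 16) = (-74 + (609 - 1004)) + (270 - 27*0 - 10*16 + 0*16) = (-74 - 395) + (270 + 0 - 160 + 0) = -469 + 110 = -359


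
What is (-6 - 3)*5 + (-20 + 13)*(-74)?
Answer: 473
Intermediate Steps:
(-6 - 3)*5 + (-20 + 13)*(-74) = -9*5 - 7*(-74) = -45 + 518 = 473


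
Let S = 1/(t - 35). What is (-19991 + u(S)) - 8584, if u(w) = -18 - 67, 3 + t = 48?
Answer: -28660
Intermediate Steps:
t = 45 (t = -3 + 48 = 45)
S = ⅒ (S = 1/(45 - 35) = 1/10 = ⅒ ≈ 0.10000)
u(w) = -85
(-19991 + u(S)) - 8584 = (-19991 - 85) - 8584 = -20076 - 8584 = -28660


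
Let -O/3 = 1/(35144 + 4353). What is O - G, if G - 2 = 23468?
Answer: -926994593/39497 ≈ -23470.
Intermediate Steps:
G = 23470 (G = 2 + 23468 = 23470)
O = -3/39497 (O = -3/(35144 + 4353) = -3/39497 ≈ -7.5955e-5)
O - G = -3/39497 - 1*23470 = -3/39497 - 23470 = -926994593/39497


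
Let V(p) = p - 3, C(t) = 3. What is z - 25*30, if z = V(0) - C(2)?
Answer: -756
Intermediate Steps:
V(p) = -3 + p
z = -6 (z = (-3 + 0) - 1*3 = -3 - 3 = -6)
z - 25*30 = -6 - 25*30 = -6 - 750 = -756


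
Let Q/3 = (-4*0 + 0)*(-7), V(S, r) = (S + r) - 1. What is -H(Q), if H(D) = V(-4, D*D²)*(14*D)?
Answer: 0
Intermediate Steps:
V(S, r) = -1 + S + r
Q = 0 (Q = 3*((-4*0 + 0)*(-7)) = 3*((0 + 0)*(-7)) = 3*(0*(-7)) = 3*0 = 0)
H(D) = 14*D*(-5 + D³) (H(D) = (-1 - 4 + D*D²)*(14*D) = (-1 - 4 + D³)*(14*D) = (-5 + D³)*(14*D) = 14*D*(-5 + D³))
-H(Q) = -14*0*(-5 + 0³) = -14*0*(-5 + 0) = -14*0*(-5) = -1*0 = 0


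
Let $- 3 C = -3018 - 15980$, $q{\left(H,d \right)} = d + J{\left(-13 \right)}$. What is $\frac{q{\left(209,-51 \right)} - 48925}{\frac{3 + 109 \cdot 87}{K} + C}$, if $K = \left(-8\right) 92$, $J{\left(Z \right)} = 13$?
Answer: $- \frac{54055152}{6977035} \approx -7.7476$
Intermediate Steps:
$K = -736$
$q{\left(H,d \right)} = 13 + d$ ($q{\left(H,d \right)} = d + 13 = 13 + d$)
$C = \frac{18998}{3}$ ($C = - \frac{-3018 - 15980}{3} = \left(- \frac{1}{3}\right) \left(-18998\right) = \frac{18998}{3} \approx 6332.7$)
$\frac{q{\left(209,-51 \right)} - 48925}{\frac{3 + 109 \cdot 87}{K} + C} = \frac{\left(13 - 51\right) - 48925}{\frac{3 + 109 \cdot 87}{-736} + \frac{18998}{3}} = \frac{-38 - 48925}{\left(3 + 9483\right) \left(- \frac{1}{736}\right) + \frac{18998}{3}} = - \frac{48963}{9486 \left(- \frac{1}{736}\right) + \frac{18998}{3}} = - \frac{48963}{- \frac{4743}{368} + \frac{18998}{3}} = - \frac{48963}{\frac{6977035}{1104}} = \left(-48963\right) \frac{1104}{6977035} = - \frac{54055152}{6977035}$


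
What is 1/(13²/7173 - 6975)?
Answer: -7173/50031506 ≈ -0.00014337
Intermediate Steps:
1/(13²/7173 - 6975) = 1/(169*(1/7173) - 6975) = 1/(169/7173 - 6975) = 1/(-50031506/7173) = -7173/50031506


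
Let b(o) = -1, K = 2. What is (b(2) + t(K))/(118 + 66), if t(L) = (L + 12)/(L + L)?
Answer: 5/368 ≈ 0.013587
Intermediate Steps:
t(L) = (12 + L)/(2*L) (t(L) = (12 + L)/((2*L)) = (12 + L)*(1/(2*L)) = (12 + L)/(2*L))
(b(2) + t(K))/(118 + 66) = (-1 + (½)*(12 + 2)/2)/(118 + 66) = (-1 + (½)*(½)*14)/184 = (-1 + 7/2)*(1/184) = (5/2)*(1/184) = 5/368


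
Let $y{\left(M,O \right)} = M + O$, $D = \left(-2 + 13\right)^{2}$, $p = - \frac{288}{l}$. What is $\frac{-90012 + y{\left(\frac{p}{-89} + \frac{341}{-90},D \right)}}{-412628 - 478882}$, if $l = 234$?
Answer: $\frac{9360742927}{92832936300} \approx 0.10083$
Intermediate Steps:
$p = - \frac{16}{13}$ ($p = - \frac{288}{234} = \left(-288\right) \frac{1}{234} = - \frac{16}{13} \approx -1.2308$)
$D = 121$ ($D = 11^{2} = 121$)
$\frac{-90012 + y{\left(\frac{p}{-89} + \frac{341}{-90},D \right)}}{-412628 - 478882} = \frac{-90012 + \left(\left(- \frac{16}{13 \left(-89\right)} + \frac{341}{-90}\right) + 121\right)}{-412628 - 478882} = \frac{-90012 + \left(\left(\left(- \frac{16}{13}\right) \left(- \frac{1}{89}\right) + 341 \left(- \frac{1}{90}\right)\right) + 121\right)}{-891510} = \left(-90012 + \left(\left(\frac{16}{1157} - \frac{341}{90}\right) + 121\right)\right) \left(- \frac{1}{891510}\right) = \left(-90012 + \left(- \frac{393097}{104130} + 121\right)\right) \left(- \frac{1}{891510}\right) = \left(-90012 + \frac{12206633}{104130}\right) \left(- \frac{1}{891510}\right) = \left(- \frac{9360742927}{104130}\right) \left(- \frac{1}{891510}\right) = \frac{9360742927}{92832936300}$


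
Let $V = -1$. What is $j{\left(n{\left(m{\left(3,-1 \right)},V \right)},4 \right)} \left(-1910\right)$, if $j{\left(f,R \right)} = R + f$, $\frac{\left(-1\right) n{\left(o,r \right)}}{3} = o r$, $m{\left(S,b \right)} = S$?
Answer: $-24830$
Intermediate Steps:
$n{\left(o,r \right)} = - 3 o r$
$j{\left(n{\left(m{\left(3,-1 \right)},V \right)},4 \right)} \left(-1910\right) = \left(4 - 9 \left(-1\right)\right) \left(-1910\right) = \left(4 + 9\right) \left(-1910\right) = 13 \left(-1910\right) = -24830$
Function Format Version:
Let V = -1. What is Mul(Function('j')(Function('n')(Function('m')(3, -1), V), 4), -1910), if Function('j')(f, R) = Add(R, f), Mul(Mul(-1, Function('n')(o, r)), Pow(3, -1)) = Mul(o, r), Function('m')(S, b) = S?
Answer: -24830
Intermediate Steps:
Function('n')(o, r) = Mul(-3, o, r) (Function('n')(o, r) = Mul(-3, Mul(o, r)) = Mul(-3, o, r))
Mul(Function('j')(Function('n')(Function('m')(3, -1), V), 4), -1910) = Mul(Add(4, Mul(-3, 3, -1)), -1910) = Mul(Add(4, 9), -1910) = Mul(13, -1910) = -24830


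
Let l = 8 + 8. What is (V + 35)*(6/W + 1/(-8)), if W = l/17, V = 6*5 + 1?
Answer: 825/2 ≈ 412.50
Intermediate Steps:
V = 31 (V = 30 + 1 = 31)
l = 16
W = 16/17 ≈ 0.94118
(V + 35)*(6/W + 1/(-8)) = (31 + 35)*(6/(16/17) + 1/(-8)) = 66*(6*(17/16) + 1*(-1/8)) = 66*(51/8 - 1/8) = 66*(25/4) = 825/2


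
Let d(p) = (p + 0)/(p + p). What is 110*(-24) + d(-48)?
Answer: -5279/2 ≈ -2639.5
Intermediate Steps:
d(p) = 1/2 (d(p) = p/((2*p)) = p*(1/(2*p)) = 1/2)
110*(-24) + d(-48) = 110*(-24) + 1/2 = -2640 + 1/2 = -5279/2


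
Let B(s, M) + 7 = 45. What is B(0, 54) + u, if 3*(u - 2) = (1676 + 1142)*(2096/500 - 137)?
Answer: -46766618/375 ≈ -1.2471e+5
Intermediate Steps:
B(s, M) = 38 (B(s, M) = -7 + 45 = 38)
u = -46780868/375 (u = 2 + ((1676 + 1142)*(2096/500 - 137))/3 = 2 + (2818*(2096*(1/500) - 137))/3 = 2 + (2818*(524/125 - 137))/3 = 2 + (2818*(-16601/125))/3 = 2 + (⅓)*(-46781618/125) = 2 - 46781618/375 = -46780868/375 ≈ -1.2475e+5)
B(0, 54) + u = 38 - 46780868/375 = -46766618/375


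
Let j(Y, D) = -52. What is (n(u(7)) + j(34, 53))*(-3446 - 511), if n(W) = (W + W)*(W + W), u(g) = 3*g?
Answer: -6774384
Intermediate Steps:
n(W) = 4*W² (n(W) = (2*W)*(2*W) = 4*W²)
(n(u(7)) + j(34, 53))*(-3446 - 511) = (4*(3*7)² - 52)*(-3446 - 511) = (4*21² - 52)*(-3957) = (4*441 - 52)*(-3957) = (1764 - 52)*(-3957) = 1712*(-3957) = -6774384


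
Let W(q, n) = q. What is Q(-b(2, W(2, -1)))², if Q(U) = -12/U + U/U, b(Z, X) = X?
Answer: 49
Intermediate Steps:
Q(U) = 1 - 12/U (Q(U) = -12/U + 1 = 1 - 12/U)
Q(-b(2, W(2, -1)))² = ((-12 - 1*2)/((-1*2)))² = ((-12 - 2)/(-2))² = (-½*(-14))² = 7² = 49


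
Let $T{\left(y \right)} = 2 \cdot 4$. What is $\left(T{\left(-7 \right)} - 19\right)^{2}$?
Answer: $121$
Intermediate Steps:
$T{\left(y \right)} = 8$
$\left(T{\left(-7 \right)} - 19\right)^{2} = \left(8 - 19\right)^{2} = \left(-11\right)^{2} = 121$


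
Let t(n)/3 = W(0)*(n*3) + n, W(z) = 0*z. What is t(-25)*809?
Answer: -60675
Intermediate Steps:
W(z) = 0
t(n) = 3*n (t(n) = 3*(0*(n*3) + n) = 3*(0*(3*n) + n) = 3*(0 + n) = 3*n)
t(-25)*809 = (3*(-25))*809 = -75*809 = -60675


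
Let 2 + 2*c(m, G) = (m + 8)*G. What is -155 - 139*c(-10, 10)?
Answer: 1374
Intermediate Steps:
c(m, G) = -1 + G*(8 + m)/2 (c(m, G) = -1 + ((m + 8)*G)/2 = -1 + ((8 + m)*G)/2 = -1 + (G*(8 + m))/2 = -1 + G*(8 + m)/2)
-155 - 139*c(-10, 10) = -155 - 139*(-1 + 4*10 + (½)*10*(-10)) = -155 - 139*(-1 + 40 - 50) = -155 - 139*(-11) = -155 + 1529 = 1374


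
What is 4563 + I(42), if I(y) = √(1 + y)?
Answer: 4563 + √43 ≈ 4569.6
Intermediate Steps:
4563 + I(42) = 4563 + √(1 + 42) = 4563 + √43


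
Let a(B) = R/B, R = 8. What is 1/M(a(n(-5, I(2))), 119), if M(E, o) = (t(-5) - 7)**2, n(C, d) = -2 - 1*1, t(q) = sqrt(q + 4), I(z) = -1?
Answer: (7 - I)**(-2) ≈ 0.0192 + 0.0056*I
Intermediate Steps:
t(q) = sqrt(4 + q)
n(C, d) = -3 (n(C, d) = -2 - 1 = -3)
a(B) = 8/B
M(E, o) = (-7 + I)**2 (M(E, o) = (sqrt(4 - 5) - 7)**2 = (sqrt(-1) - 7)**2 = (I - 7)**2 = (-7 + I)**2)
1/M(a(n(-5, I(2))), 119) = 1/((7 - I)**2) = (7 - I)**(-2)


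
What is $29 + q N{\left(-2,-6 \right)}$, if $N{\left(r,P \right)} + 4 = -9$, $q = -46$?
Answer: $627$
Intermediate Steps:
$N{\left(r,P \right)} = -13$ ($N{\left(r,P \right)} = -4 - 9 = -13$)
$29 + q N{\left(-2,-6 \right)} = 29 - -598 = 29 + 598 = 627$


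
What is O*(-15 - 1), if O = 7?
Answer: -112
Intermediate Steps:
O*(-15 - 1) = 7*(-15 - 1) = 7*(-16) = -112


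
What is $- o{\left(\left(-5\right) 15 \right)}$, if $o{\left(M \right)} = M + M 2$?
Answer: $225$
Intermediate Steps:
$o{\left(M \right)} = 3 M$ ($o{\left(M \right)} = M + 2 M = 3 M$)
$- o{\left(\left(-5\right) 15 \right)} = - 3 \left(\left(-5\right) 15\right) = - 3 \left(-75\right) = \left(-1\right) \left(-225\right) = 225$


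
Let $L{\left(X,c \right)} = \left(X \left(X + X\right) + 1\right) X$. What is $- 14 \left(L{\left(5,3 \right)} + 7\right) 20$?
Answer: $-73360$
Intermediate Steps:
$L{\left(X,c \right)} = X \left(1 + 2 X^{2}\right)$ ($L{\left(X,c \right)} = \left(X 2 X + 1\right) X = \left(2 X^{2} + 1\right) X = \left(1 + 2 X^{2}\right) X = X \left(1 + 2 X^{2}\right)$)
$- 14 \left(L{\left(5,3 \right)} + 7\right) 20 = - 14 \left(\left(5 + 2 \cdot 5^{3}\right) + 7\right) 20 = - 14 \left(\left(5 + 2 \cdot 125\right) + 7\right) 20 = - 14 \left(\left(5 + 250\right) + 7\right) 20 = - 14 \left(255 + 7\right) 20 = - 14 \cdot 262 \cdot 20 = \left(-14\right) 5240 = -73360$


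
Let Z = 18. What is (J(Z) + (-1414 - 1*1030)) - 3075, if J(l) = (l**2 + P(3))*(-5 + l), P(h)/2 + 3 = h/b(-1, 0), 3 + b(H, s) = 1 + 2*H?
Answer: -2809/2 ≈ -1404.5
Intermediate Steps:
b(H, s) = -2 + 2*H (b(H, s) = -3 + (1 + 2*H) = -2 + 2*H)
P(h) = -6 - h/2 (P(h) = -6 + 2*(h/(-2 + 2*(-1))) = -6 + 2*(h/(-2 - 2)) = -6 + 2*(h/(-4)) = -6 + 2*(h*(-1/4)) = -6 + 2*(-h/4) = -6 - h/2)
J(l) = (-5 + l)*(-15/2 + l**2) (J(l) = (l**2 + (-6 - 1/2*3))*(-5 + l) = (l**2 + (-6 - 3/2))*(-5 + l) = (l**2 - 15/2)*(-5 + l) = (-15/2 + l**2)*(-5 + l) = (-5 + l)*(-15/2 + l**2))
(J(Z) + (-1414 - 1*1030)) - 3075 = ((75/2 + 18**3 - 5*18**2 - 15/2*18) + (-1414 - 1*1030)) - 3075 = ((75/2 + 5832 - 5*324 - 135) + (-1414 - 1030)) - 3075 = ((75/2 + 5832 - 1620 - 135) - 2444) - 3075 = (8229/2 - 2444) - 3075 = 3341/2 - 3075 = -2809/2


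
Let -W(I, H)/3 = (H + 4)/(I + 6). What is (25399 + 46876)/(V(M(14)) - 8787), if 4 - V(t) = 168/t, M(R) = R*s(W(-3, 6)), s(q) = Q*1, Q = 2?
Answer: -72275/8789 ≈ -8.2233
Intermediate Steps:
W(I, H) = -3*(4 + H)/(6 + I) (W(I, H) = -3*(H + 4)/(I + 6) = -3*(4 + H)/(6 + I))
s(q) = 2 (s(q) = 2*1 = 2)
M(R) = 2*R (M(R) = R*2 = 2*R)
V(t) = 4 - 168/t
(25399 + 46876)/(V(M(14)) - 8787) = (25399 + 46876)/((4 - 168/(2*14)) - 8787) = 72275/((4 - 168/28) - 8787) = 72275/((4 - 168*1/28) - 8787) = 72275/((4 - 6) - 8787) = 72275/(-2 - 8787) = 72275/(-8789) = 72275*(-1/8789) = -72275/8789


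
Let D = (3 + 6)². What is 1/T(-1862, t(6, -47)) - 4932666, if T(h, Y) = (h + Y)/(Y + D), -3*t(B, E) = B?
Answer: -9194489503/1864 ≈ -4.9327e+6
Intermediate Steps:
t(B, E) = -B/3
D = 81 (D = 9² = 81)
T(h, Y) = (Y + h)/(81 + Y) (T(h, Y) = (h + Y)/(Y + 81) = (Y + h)/(81 + Y))
1/T(-1862, t(6, -47)) - 4932666 = 1/((-⅓*6 - 1862)/(81 - ⅓*6)) - 4932666 = 1/((-2 - 1862)/(81 - 2)) - 4932666 = 1/(-1864/79) - 4932666 = -79/1864 - 4932666 = -9194489503/1864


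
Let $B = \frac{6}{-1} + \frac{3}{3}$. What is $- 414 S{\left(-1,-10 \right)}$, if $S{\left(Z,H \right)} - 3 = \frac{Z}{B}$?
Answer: $- \frac{6624}{5} \approx -1324.8$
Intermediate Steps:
$B = -5$ ($B = 6 \left(-1\right) + 3 \cdot \frac{1}{3} = -6 + 1 = -5$)
$S{\left(Z,H \right)} = 3 - \frac{Z}{5}$ ($S{\left(Z,H \right)} = 3 + \frac{Z}{-5} = 3 + Z \left(- \frac{1}{5}\right) = 3 - \frac{Z}{5}$)
$- 414 S{\left(-1,-10 \right)} = - 414 \left(3 - - \frac{1}{5}\right) = - 414 \left(3 + \frac{1}{5}\right) = \left(-414\right) \frac{16}{5} = - \frac{6624}{5}$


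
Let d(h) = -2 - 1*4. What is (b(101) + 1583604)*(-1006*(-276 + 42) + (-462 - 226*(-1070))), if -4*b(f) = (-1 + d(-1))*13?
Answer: 1510026113167/2 ≈ 7.5501e+11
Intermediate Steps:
d(h) = -6 (d(h) = -2 - 4 = -6)
b(f) = 91/4 (b(f) = -(-1 - 6)*13/4 = -(-7)*13/4 = -¼*(-91) = 91/4)
(b(101) + 1583604)*(-1006*(-276 + 42) + (-462 - 226*(-1070))) = (91/4 + 1583604)*(-1006*(-276 + 42) + (-462 - 226*(-1070))) = 6334507*(-1006*(-234) + (-462 + 241820))/4 = 6334507*(235404 + 241358)/4 = (6334507/4)*476762 = 1510026113167/2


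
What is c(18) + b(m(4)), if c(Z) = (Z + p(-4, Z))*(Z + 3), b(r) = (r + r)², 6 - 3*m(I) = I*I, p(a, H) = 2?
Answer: 4180/9 ≈ 464.44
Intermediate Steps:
m(I) = 2 - I²/3 (m(I) = 2 - I*I/3 = 2 - I²/3)
b(r) = 4*r² (b(r) = (2*r)² = 4*r²)
c(Z) = (2 + Z)*(3 + Z) (c(Z) = (Z + 2)*(Z + 3) = (2 + Z)*(3 + Z))
c(18) + b(m(4)) = (6 + 18² + 5*18) + 4*(2 - ⅓*4²)² = (6 + 324 + 90) + 4*(2 - ⅓*16)² = 420 + 4*(2 - 16/3)² = 420 + 4*(-10/3)² = 420 + 4*(100/9) = 420 + 400/9 = 4180/9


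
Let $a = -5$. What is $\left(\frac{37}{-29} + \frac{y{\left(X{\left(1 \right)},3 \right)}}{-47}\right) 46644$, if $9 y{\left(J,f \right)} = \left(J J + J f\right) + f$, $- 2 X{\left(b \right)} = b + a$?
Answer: $- \frac{249203344}{4089} \approx -60945.0$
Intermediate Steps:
$X{\left(b \right)} = \frac{5}{2} - \frac{b}{2}$ ($X{\left(b \right)} = - \frac{b - 5}{2} = - \frac{-5 + b}{2} = \frac{5}{2} - \frac{b}{2}$)
$y{\left(J,f \right)} = \frac{f}{9} + \frac{J^{2}}{9} + \frac{J f}{9}$ ($y{\left(J,f \right)} = \frac{\left(J J + J f\right) + f}{9} = \frac{\left(J^{2} + J f\right) + f}{9} = \frac{f + J^{2} + J f}{9} = \frac{f}{9} + \frac{J^{2}}{9} + \frac{J f}{9}$)
$\left(\frac{37}{-29} + \frac{y{\left(X{\left(1 \right)},3 \right)}}{-47}\right) 46644 = \left(\frac{37}{-29} + \frac{\frac{1}{9} \cdot 3 + \frac{\left(\frac{5}{2} - \frac{1}{2}\right)^{2}}{9} + \frac{1}{9} \left(\frac{5}{2} - \frac{1}{2}\right) 3}{-47}\right) 46644 = \left(37 \left(- \frac{1}{29}\right) + \left(\frac{1}{3} + \frac{\left(\frac{5}{2} - \frac{1}{2}\right)^{2}}{9} + \frac{1}{9} \left(\frac{5}{2} - \frac{1}{2}\right) 3\right) \left(- \frac{1}{47}\right)\right) 46644 = \left(- \frac{37}{29} + \left(\frac{1}{3} + \frac{2^{2}}{9} + \frac{1}{9} \cdot 2 \cdot 3\right) \left(- \frac{1}{47}\right)\right) 46644 = \left(- \frac{37}{29} + \left(\frac{1}{3} + \frac{1}{9} \cdot 4 + \frac{2}{3}\right) \left(- \frac{1}{47}\right)\right) 46644 = \left(- \frac{37}{29} + \left(\frac{1}{3} + \frac{4}{9} + \frac{2}{3}\right) \left(- \frac{1}{47}\right)\right) 46644 = \left(- \frac{37}{29} + \frac{13}{9} \left(- \frac{1}{47}\right)\right) 46644 = \left(- \frac{37}{29} - \frac{13}{423}\right) 46644 = \left(- \frac{16028}{12267}\right) 46644 = - \frac{249203344}{4089}$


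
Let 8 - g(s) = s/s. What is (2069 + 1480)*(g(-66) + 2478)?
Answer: 8819265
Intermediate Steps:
g(s) = 7 (g(s) = 8 - s/s = 8 - 1*1 = 8 - 1 = 7)
(2069 + 1480)*(g(-66) + 2478) = (2069 + 1480)*(7 + 2478) = 3549*2485 = 8819265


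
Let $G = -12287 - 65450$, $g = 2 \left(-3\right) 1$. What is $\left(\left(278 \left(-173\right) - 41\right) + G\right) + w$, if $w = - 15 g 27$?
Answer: $-123442$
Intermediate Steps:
$g = -6$ ($g = \left(-6\right) 1 = -6$)
$G = -77737$ ($G = -12287 - 65450 = -77737$)
$w = 2430$ ($w = \left(-15\right) \left(-6\right) 27 = 90 \cdot 27 = 2430$)
$\left(\left(278 \left(-173\right) - 41\right) + G\right) + w = \left(\left(278 \left(-173\right) - 41\right) - 77737\right) + 2430 = \left(\left(-48094 - 41\right) - 77737\right) + 2430 = \left(-48135 - 77737\right) + 2430 = -125872 + 2430 = -123442$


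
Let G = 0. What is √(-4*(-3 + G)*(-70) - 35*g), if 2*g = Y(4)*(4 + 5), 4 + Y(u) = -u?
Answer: 2*√105 ≈ 20.494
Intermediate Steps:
Y(u) = -4 - u
g = -36 (g = ((-4 - 1*4)*(4 + 5))/2 = ((-4 - 4)*9)/2 = (-8*9)/2 = (½)*(-72) = -36)
√(-4*(-3 + G)*(-70) - 35*g) = √(-4*(-3 + 0)*(-70) - 35*(-36)) = √(-4*(-3)*(-70) + 1260) = √(12*(-70) + 1260) = √(-840 + 1260) = √420 = 2*√105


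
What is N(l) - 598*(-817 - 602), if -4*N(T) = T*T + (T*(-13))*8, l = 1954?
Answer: -55163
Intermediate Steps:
N(T) = 26*T - T**2/4 (N(T) = -(T*T + (T*(-13))*8)/4 = -(T**2 - 13*T*8)/4 = -(T**2 - 104*T)/4 = 26*T - T**2/4)
N(l) - 598*(-817 - 602) = (1/4)*1954*(104 - 1*1954) - 598*(-817 - 602) = (1/4)*1954*(104 - 1954) - 598*(-1419) = (1/4)*1954*(-1850) + 848562 = -903725 + 848562 = -55163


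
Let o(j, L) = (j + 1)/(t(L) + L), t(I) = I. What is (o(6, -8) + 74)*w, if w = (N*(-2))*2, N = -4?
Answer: 1177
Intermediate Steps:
o(j, L) = (1 + j)/(2*L) (o(j, L) = (j + 1)/(L + L) = (1 + j)/((2*L)) = (1 + j)*(1/(2*L)) = (1 + j)/(2*L))
w = 16 (w = -4*(-2)*2 = 8*2 = 16)
(o(6, -8) + 74)*w = ((1/2)*(1 + 6)/(-8) + 74)*16 = ((1/2)*(-1/8)*7 + 74)*16 = (-7/16 + 74)*16 = (1177/16)*16 = 1177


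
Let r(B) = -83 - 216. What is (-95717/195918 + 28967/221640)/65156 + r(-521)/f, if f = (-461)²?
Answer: -47181060157407363/33404597292168924640 ≈ -0.0014124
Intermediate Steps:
r(B) = -299
f = 212521
(-95717/195918 + 28967/221640)/65156 + r(-521)/f = (-95717/195918 + 28967/221640)/65156 - 299/212521 = (-95717*1/195918 + 28967*(1/221640))*(1/65156) - 299*1/212521 = (-95717/195918 + 28967/221640)*(1/65156) - 299/212521 = -863308843/2412403640*1/65156 - 299/212521 = -863308843/157182571567840 - 299/212521 = -47181060157407363/33404597292168924640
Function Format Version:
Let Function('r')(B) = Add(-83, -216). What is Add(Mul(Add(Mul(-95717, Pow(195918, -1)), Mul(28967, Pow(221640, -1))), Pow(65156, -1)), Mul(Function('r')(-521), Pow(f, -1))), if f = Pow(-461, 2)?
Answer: Rational(-47181060157407363, 33404597292168924640) ≈ -0.0014124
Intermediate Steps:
Function('r')(B) = -299
f = 212521
Add(Mul(Add(Mul(-95717, Pow(195918, -1)), Mul(28967, Pow(221640, -1))), Pow(65156, -1)), Mul(Function('r')(-521), Pow(f, -1))) = Add(Mul(Add(Mul(-95717, Pow(195918, -1)), Mul(28967, Pow(221640, -1))), Pow(65156, -1)), Mul(-299, Pow(212521, -1))) = Add(Mul(Add(Mul(-95717, Rational(1, 195918)), Mul(28967, Rational(1, 221640))), Rational(1, 65156)), Mul(-299, Rational(1, 212521))) = Add(Mul(Add(Rational(-95717, 195918), Rational(28967, 221640)), Rational(1, 65156)), Rational(-299, 212521)) = Add(Mul(Rational(-863308843, 2412403640), Rational(1, 65156)), Rational(-299, 212521)) = Add(Rational(-863308843, 157182571567840), Rational(-299, 212521)) = Rational(-47181060157407363, 33404597292168924640)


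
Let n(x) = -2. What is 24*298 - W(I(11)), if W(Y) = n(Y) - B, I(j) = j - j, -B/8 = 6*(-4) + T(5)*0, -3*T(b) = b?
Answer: 7346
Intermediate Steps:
T(b) = -b/3
B = 192 (B = -8*(6*(-4) - ⅓*5*0) = -8*(-24 - 5/3*0) = -8*(-24 + 0) = -8*(-24) = 192)
I(j) = 0
W(Y) = -194 (W(Y) = -2 - 1*192 = -2 - 192 = -194)
24*298 - W(I(11)) = 24*298 - 1*(-194) = 7152 + 194 = 7346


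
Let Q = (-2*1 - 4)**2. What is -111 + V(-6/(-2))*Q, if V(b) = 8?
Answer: 177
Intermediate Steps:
Q = 36 (Q = (-2 - 4)**2 = (-6)**2 = 36)
-111 + V(-6/(-2))*Q = -111 + 8*36 = -111 + 288 = 177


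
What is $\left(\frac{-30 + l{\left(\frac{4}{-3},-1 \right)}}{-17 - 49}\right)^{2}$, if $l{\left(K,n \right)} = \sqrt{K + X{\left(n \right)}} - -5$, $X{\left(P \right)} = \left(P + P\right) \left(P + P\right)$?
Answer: $\frac{1883}{13068} - \frac{25 \sqrt{6}}{3267} \approx 0.12535$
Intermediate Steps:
$X{\left(P \right)} = 4 P^{2}$ ($X{\left(P \right)} = 2 P 2 P = 4 P^{2}$)
$l{\left(K,n \right)} = 5 + \sqrt{K + 4 n^{2}}$ ($l{\left(K,n \right)} = \sqrt{K + 4 n^{2}} - -5 = \sqrt{K + 4 n^{2}} + 5 = 5 + \sqrt{K + 4 n^{2}}$)
$\left(\frac{-30 + l{\left(\frac{4}{-3},-1 \right)}}{-17 - 49}\right)^{2} = \left(\frac{-30 + \left(5 + \sqrt{\frac{4}{-3} + 4 \left(-1\right)^{2}}\right)}{-17 - 49}\right)^{2} = \left(\frac{-30 + \left(5 + \sqrt{4 \left(- \frac{1}{3}\right) + 4 \cdot 1}\right)}{-66}\right)^{2} = \left(\left(-30 + \left(5 + \sqrt{- \frac{4}{3} + 4}\right)\right) \left(- \frac{1}{66}\right)\right)^{2} = \left(\left(-30 + \left(5 + \sqrt{\frac{8}{3}}\right)\right) \left(- \frac{1}{66}\right)\right)^{2} = \left(\left(-30 + \left(5 + \frac{2 \sqrt{6}}{3}\right)\right) \left(- \frac{1}{66}\right)\right)^{2} = \left(\left(-25 + \frac{2 \sqrt{6}}{3}\right) \left(- \frac{1}{66}\right)\right)^{2} = \left(\frac{25}{66} - \frac{\sqrt{6}}{99}\right)^{2}$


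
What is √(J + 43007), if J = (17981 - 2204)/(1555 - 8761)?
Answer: √248120727110/2402 ≈ 207.38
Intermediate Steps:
J = -5259/2402 (J = 15777/(-7206) = 15777*(-1/7206) = -5259/2402 ≈ -2.1894)
√(J + 43007) = √(-5259/2402 + 43007) = √(103297555/2402) = √248120727110/2402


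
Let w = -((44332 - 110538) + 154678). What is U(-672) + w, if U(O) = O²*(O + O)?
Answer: -607017368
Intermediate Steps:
U(O) = 2*O³ (U(O) = O²*(2*O) = 2*O³)
w = -88472 (w = -(-66206 + 154678) = -1*88472 = -88472)
U(-672) + w = 2*(-672)³ - 88472 = 2*(-303464448) - 88472 = -606928896 - 88472 = -607017368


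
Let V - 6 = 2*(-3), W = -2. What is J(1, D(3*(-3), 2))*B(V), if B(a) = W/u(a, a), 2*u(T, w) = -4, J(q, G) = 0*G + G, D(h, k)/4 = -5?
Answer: -20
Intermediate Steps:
D(h, k) = -20 (D(h, k) = 4*(-5) = -20)
J(q, G) = G (J(q, G) = 0 + G = G)
u(T, w) = -2 (u(T, w) = (½)*(-4) = -2)
V = 0 (V = 6 + 2*(-3) = 6 - 6 = 0)
B(a) = 1 (B(a) = -2/(-2) = -2*(-½) = 1)
J(1, D(3*(-3), 2))*B(V) = -20*1 = -20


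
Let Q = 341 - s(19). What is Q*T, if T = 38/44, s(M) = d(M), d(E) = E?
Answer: 3059/11 ≈ 278.09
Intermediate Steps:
s(M) = M
T = 19/22 (T = 38*(1/44) = 19/22 ≈ 0.86364)
Q = 322 (Q = 341 - 1*19 = 341 - 19 = 322)
Q*T = 322*(19/22) = 3059/11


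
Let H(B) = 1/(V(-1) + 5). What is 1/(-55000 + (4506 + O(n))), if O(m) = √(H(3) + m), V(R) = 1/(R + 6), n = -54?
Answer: -1312844/66290746335 - I*√36374/66290746335 ≈ -1.9804e-5 - 2.877e-9*I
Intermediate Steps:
V(R) = 1/(6 + R)
H(B) = 5/26 (H(B) = 1/(1/(6 - 1) + 5) = 1/(1/5 + 5) = 1/(⅕ + 5) = 1/(26/5) = 1*(5/26) = 5/26)
O(m) = √(5/26 + m)
1/(-55000 + (4506 + O(n))) = 1/(-55000 + (4506 + √(130 + 676*(-54))/26)) = 1/(-55000 + (4506 + √(130 - 36504)/26)) = 1/(-55000 + (4506 + √(-36374)/26)) = 1/(-55000 + (4506 + (I*√36374)/26)) = 1/(-55000 + (4506 + I*√36374/26)) = 1/(-50494 + I*√36374/26)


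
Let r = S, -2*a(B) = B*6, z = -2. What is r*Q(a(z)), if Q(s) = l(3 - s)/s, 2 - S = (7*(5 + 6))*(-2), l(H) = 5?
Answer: 130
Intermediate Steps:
a(B) = -3*B (a(B) = -B*6/2 = -3*B)
S = 156 (S = 2 - 7*(5 + 6)*(-2) = 2 - 7*11*(-2) = 2 - 77*(-2) = 2 - 1*(-154) = 2 + 154 = 156)
Q(s) = 5/s
r = 156
r*Q(a(z)) = 156*(5/((-3*(-2)))) = 156*(5/6) = 156*(5*(⅙)) = 156*(⅚) = 130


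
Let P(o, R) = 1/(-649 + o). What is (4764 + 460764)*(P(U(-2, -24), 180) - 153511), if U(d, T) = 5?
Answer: -1643664399210/23 ≈ -7.1464e+10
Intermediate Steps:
(4764 + 460764)*(P(U(-2, -24), 180) - 153511) = (4764 + 460764)*(1/(-649 + 5) - 153511) = 465528*(1/(-644) - 153511) = 465528*(-1/644 - 153511) = 465528*(-98861085/644) = -1643664399210/23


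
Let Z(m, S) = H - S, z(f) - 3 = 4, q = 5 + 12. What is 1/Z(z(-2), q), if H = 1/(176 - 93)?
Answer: -83/1410 ≈ -0.058865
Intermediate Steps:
q = 17
H = 1/83 ≈ 0.012048
z(f) = 7 (z(f) = 3 + 4 = 7)
Z(m, S) = 1/83 - S
1/Z(z(-2), q) = 1/(1/83 - 1*17) = 1/(1/83 - 17) = 1/(-1410/83) = -83/1410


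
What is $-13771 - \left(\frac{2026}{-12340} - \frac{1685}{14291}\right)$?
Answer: $- \frac{1214239524137}{88175470} \approx -13771.0$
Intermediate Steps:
$-13771 - \left(\frac{2026}{-12340} - \frac{1685}{14291}\right) = -13771 - \left(2026 \left(- \frac{1}{12340}\right) - \frac{1685}{14291}\right) = -13771 - \left(- \frac{1013}{6170} - \frac{1685}{14291}\right) = -13771 - - \frac{24873233}{88175470} = -13771 + \frac{24873233}{88175470} = - \frac{1214239524137}{88175470}$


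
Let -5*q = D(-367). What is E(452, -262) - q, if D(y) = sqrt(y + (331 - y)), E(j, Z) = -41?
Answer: -41 + sqrt(331)/5 ≈ -37.361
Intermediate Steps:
D(y) = sqrt(331)
q = -sqrt(331)/5 ≈ -3.6387
E(452, -262) - q = -41 - (-1)*sqrt(331)/5 = -41 + sqrt(331)/5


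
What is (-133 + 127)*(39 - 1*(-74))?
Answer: -678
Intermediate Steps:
(-133 + 127)*(39 - 1*(-74)) = -6*(39 + 74) = -6*113 = -678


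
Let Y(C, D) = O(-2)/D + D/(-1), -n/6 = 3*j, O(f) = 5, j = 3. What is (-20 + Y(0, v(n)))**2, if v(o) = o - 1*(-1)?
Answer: 3041536/2809 ≈ 1082.8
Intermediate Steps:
n = -54 (n = -18*3 = -6*9 = -54)
v(o) = 1 + o (v(o) = o + 1 = 1 + o)
Y(C, D) = -D + 5/D (Y(C, D) = 5/D + D/(-1) = 5/D + D*(-1) = 5/D - D = -D + 5/D)
(-20 + Y(0, v(n)))**2 = (-20 + (-(1 - 54) + 5/(1 - 54)))**2 = (-20 + (-1*(-53) + 5/(-53)))**2 = (-20 + (53 + 5*(-1/53)))**2 = (-20 + (53 - 5/53))**2 = (-20 + 2804/53)**2 = (1744/53)**2 = 3041536/2809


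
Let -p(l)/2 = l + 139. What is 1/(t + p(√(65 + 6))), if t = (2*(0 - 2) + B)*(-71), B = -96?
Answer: 3411/23269700 + √71/23269700 ≈ 0.00014695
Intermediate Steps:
p(l) = -278 - 2*l (p(l) = -2*(l + 139) = -2*(139 + l) = -278 - 2*l)
t = 7100 (t = (2*(0 - 2) - 96)*(-71) = (2*(-2) - 96)*(-71) = (-4 - 96)*(-71) = -100*(-71) = 7100)
1/(t + p(√(65 + 6))) = 1/(7100 + (-278 - 2*√(65 + 6))) = 1/(7100 + (-278 - 2*√71)) = 1/(6822 - 2*√71)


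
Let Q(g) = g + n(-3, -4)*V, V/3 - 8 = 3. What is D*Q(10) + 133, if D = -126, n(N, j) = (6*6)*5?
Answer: -749567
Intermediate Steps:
V = 33 (V = 24 + 3*3 = 24 + 9 = 33)
n(N, j) = 180 (n(N, j) = 36*5 = 180)
Q(g) = 5940 + g (Q(g) = g + 180*33 = g + 5940 = 5940 + g)
D*Q(10) + 133 = -126*(5940 + 10) + 133 = -126*5950 + 133 = -749700 + 133 = -749567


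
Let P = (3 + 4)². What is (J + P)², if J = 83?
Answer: 17424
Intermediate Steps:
P = 49 (P = 7² = 49)
(J + P)² = (83 + 49)² = 132² = 17424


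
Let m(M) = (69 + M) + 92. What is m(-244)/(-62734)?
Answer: 83/62734 ≈ 0.0013230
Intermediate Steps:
m(M) = 161 + M
m(-244)/(-62734) = (161 - 244)/(-62734) = -83*(-1/62734) = 83/62734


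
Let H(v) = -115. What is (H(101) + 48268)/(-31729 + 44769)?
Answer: 48153/13040 ≈ 3.6927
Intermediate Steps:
(H(101) + 48268)/(-31729 + 44769) = (-115 + 48268)/(-31729 + 44769) = 48153/13040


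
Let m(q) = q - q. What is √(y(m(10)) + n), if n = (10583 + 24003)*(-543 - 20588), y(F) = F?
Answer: I*√730836766 ≈ 27034.0*I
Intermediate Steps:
m(q) = 0
n = -730836766 (n = 34586*(-21131) = -730836766)
√(y(m(10)) + n) = √(0 - 730836766) = √(-730836766) = I*√730836766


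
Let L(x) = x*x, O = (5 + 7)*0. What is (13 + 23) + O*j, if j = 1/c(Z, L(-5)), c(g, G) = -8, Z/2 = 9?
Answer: 36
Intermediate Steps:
Z = 18 (Z = 2*9 = 18)
O = 0 (O = 12*0 = 0)
L(x) = x**2
j = -1/8 (j = 1/(-8) = -1/8 ≈ -0.12500)
(13 + 23) + O*j = (13 + 23) + 0*(-1/8) = 36 + 0 = 36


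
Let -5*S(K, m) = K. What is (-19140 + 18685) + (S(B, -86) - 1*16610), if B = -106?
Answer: -85219/5 ≈ -17044.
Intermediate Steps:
S(K, m) = -K/5
(-19140 + 18685) + (S(B, -86) - 1*16610) = (-19140 + 18685) + (-1/5*(-106) - 1*16610) = -455 + (106/5 - 16610) = -455 - 82944/5 = -85219/5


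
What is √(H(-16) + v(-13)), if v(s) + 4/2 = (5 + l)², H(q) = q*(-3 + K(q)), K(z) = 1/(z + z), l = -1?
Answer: 5*√10/2 ≈ 7.9057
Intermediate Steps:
K(z) = 1/(2*z)
H(q) = q*(-3 + 1/(2*q))
v(s) = 14 (v(s) = -2 + (5 - 1)² = -2 + 4² = -2 + 16 = 14)
√(H(-16) + v(-13)) = √((½ - 3*(-16)) + 14) = √((½ + 48) + 14) = √(97/2 + 14) = √(125/2) = 5*√10/2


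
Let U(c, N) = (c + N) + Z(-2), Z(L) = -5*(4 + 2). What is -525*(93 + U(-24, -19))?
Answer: -10500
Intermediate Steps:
Z(L) = -30 (Z(L) = -5*6 = -30)
U(c, N) = -30 + N + c (U(c, N) = (c + N) - 30 = (N + c) - 30 = -30 + N + c)
-525*(93 + U(-24, -19)) = -525*(93 + (-30 - 19 - 24)) = -525*(93 - 73) = -525*20 = -10500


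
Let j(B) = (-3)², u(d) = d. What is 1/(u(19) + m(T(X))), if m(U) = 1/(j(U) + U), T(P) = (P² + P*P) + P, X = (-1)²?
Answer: 12/229 ≈ 0.052402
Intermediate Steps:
X = 1
j(B) = 9
T(P) = P + 2*P² (T(P) = (P² + P²) + P = 2*P² + P = P + 2*P²)
m(U) = 1/(9 + U)
1/(u(19) + m(T(X))) = 1/(19 + 1/(9 + 1*(1 + 2*1))) = 1/(19 + 1/(9 + 1*(1 + 2))) = 1/(19 + 1/(9 + 1*3)) = 1/(19 + 1/(9 + 3)) = 1/(19 + 1/12) = 1/(229/12) = 12/229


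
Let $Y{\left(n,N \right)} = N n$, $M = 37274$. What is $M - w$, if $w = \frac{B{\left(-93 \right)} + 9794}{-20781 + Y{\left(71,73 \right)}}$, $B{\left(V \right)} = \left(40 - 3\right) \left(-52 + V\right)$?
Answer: $\frac{581404281}{15598} \approx 37274.0$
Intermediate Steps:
$B{\left(V \right)} = -1924 + 37 V$ ($B{\left(V \right)} = 37 \left(-52 + V\right) = -1924 + 37 V$)
$w = - \frac{4429}{15598}$ ($w = \frac{\left(-1924 + 37 \left(-93\right)\right) + 9794}{-20781 + 73 \cdot 71} = \frac{\left(-1924 - 3441\right) + 9794}{-20781 + 5183} = \frac{-5365 + 9794}{-15598} = 4429 \left(- \frac{1}{15598}\right) = - \frac{4429}{15598} \approx -0.28395$)
$M - w = 37274 - - \frac{4429}{15598} = 37274 + \frac{4429}{15598} = \frac{581404281}{15598}$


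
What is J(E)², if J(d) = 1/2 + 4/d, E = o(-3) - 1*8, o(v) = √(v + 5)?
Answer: 1/(2*(8 - √2)²) ≈ 0.011528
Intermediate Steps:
o(v) = √(5 + v)
E = -8 + √2 (E = √(5 - 3) - 1*8 = √2 - 8 = -8 + √2 ≈ -6.5858)
J(d) = ½ + 4/d (J(d) = 1*(½) + 4/d = ½ + 4/d)
J(E)² = ((8 + (-8 + √2))/(2*(-8 + √2)))² = (√2/(2*(-8 + √2)))² = 1/(2*(-8 + √2)²)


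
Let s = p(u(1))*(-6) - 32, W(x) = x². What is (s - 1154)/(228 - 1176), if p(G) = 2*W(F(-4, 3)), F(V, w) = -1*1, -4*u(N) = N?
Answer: 599/474 ≈ 1.2637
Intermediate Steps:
u(N) = -N/4
F(V, w) = -1
p(G) = 2 (p(G) = 2*(-1)² = 2*1 = 2)
s = -44 (s = 2*(-6) - 32 = -12 - 32 = -44)
(s - 1154)/(228 - 1176) = (-44 - 1154)/(228 - 1176) = -1198/(-948) = -1198*(-1/948) = 599/474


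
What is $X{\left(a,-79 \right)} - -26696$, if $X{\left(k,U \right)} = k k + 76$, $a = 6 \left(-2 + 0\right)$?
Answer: $26916$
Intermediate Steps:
$a = -12$ ($a = 6 \left(-2\right) = -12$)
$X{\left(k,U \right)} = 76 + k^{2}$ ($X{\left(k,U \right)} = k^{2} + 76 = 76 + k^{2}$)
$X{\left(a,-79 \right)} - -26696 = \left(76 + \left(-12\right)^{2}\right) - -26696 = \left(76 + 144\right) + 26696 = 220 + 26696 = 26916$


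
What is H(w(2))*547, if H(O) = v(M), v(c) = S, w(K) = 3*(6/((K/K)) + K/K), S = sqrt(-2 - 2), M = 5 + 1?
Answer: 1094*I ≈ 1094.0*I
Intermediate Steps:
M = 6
S = 2*I (S = sqrt(-4) = 2*I ≈ 2.0*I)
w(K) = 21 (w(K) = 3*(6/1 + 1) = 3*(6*1 + 1) = 3*(6 + 1) = 3*7 = 21)
v(c) = 2*I
H(O) = 2*I
H(w(2))*547 = (2*I)*547 = 1094*I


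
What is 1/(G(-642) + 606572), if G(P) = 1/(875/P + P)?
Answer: 413039/250537891666 ≈ 1.6486e-6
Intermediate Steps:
G(P) = 1/(P + 875/P)
1/(G(-642) + 606572) = 1/(-642/(875 + (-642)²) + 606572) = 1/(-642/(875 + 412164) + 606572) = 1/(-642/413039 + 606572) = 1/(250537891666/413039) = 413039/250537891666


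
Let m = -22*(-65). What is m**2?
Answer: 2044900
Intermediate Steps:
m = 1430
m**2 = 1430**2 = 2044900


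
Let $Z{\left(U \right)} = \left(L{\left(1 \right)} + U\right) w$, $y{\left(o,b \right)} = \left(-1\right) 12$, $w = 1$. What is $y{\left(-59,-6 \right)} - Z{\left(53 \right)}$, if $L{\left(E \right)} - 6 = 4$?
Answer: $-75$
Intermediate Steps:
$y{\left(o,b \right)} = -12$
$L{\left(E \right)} = 10$ ($L{\left(E \right)} = 6 + 4 = 10$)
$Z{\left(U \right)} = 10 + U$ ($Z{\left(U \right)} = \left(10 + U\right) 1 = 10 + U$)
$y{\left(-59,-6 \right)} - Z{\left(53 \right)} = -12 - \left(10 + 53\right) = -12 - 63 = -75$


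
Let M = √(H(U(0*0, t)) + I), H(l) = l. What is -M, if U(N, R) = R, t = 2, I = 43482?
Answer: -2*√10871 ≈ -208.53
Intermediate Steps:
M = 2*√10871 (M = √(2 + 43482) = √43484 = 2*√10871 ≈ 208.53)
-M = -2*√10871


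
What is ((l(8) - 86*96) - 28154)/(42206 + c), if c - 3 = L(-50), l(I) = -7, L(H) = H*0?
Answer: -36417/42209 ≈ -0.86278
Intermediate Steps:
L(H) = 0
c = 3 (c = 3 + 0 = 3)
((l(8) - 86*96) - 28154)/(42206 + c) = ((-7 - 86*96) - 28154)/(42206 + 3) = ((-7 - 8256) - 28154)/42209 = (-8263 - 28154)*(1/42209) = -36417*1/42209 = -36417/42209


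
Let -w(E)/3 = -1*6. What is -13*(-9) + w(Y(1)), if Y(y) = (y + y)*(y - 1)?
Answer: 135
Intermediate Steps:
Y(y) = 2*y*(-1 + y) (Y(y) = (2*y)*(-1 + y) = 2*y*(-1 + y))
w(E) = 18 (w(E) = -(-3)*6 = -3*(-6) = 18)
-13*(-9) + w(Y(1)) = -13*(-9) + 18 = 117 + 18 = 135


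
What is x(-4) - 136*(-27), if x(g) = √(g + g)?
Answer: 3672 + 2*I*√2 ≈ 3672.0 + 2.8284*I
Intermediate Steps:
x(g) = √2*√g (x(g) = √(2*g) = √2*√g)
x(-4) - 136*(-27) = √2*√(-4) - 136*(-27) = √2*(2*I) - 1*(-3672) = 2*I*√2 + 3672 = 3672 + 2*I*√2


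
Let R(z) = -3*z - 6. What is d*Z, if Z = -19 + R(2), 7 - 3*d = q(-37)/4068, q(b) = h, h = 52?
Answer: -220286/3051 ≈ -72.201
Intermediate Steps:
q(b) = 52
d = 7106/3051 (d = 7/3 - 52/(3*4068) = 7/3 - 1/3*13/1017 = 7/3 - 13/3051 = 7106/3051 ≈ 2.3291)
R(z) = -6 - 3*z
Z = -31 (Z = -19 + (-6 - 3*2) = -19 + (-6 - 6) = -19 - 12 = -31)
d*Z = (7106/3051)*(-31) = -220286/3051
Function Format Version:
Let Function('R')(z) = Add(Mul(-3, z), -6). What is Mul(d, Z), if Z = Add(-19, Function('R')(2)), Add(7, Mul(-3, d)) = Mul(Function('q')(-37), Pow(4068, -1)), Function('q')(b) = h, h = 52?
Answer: Rational(-220286, 3051) ≈ -72.201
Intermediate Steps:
Function('q')(b) = 52
d = Rational(7106, 3051) (d = Add(Rational(7, 3), Mul(Rational(-1, 3), Mul(52, Pow(4068, -1)))) = Add(Rational(7, 3), Mul(Rational(-1, 3), Mul(52, Rational(1, 4068)))) = Add(Rational(7, 3), Mul(Rational(-1, 3), Rational(13, 1017))) = Add(Rational(7, 3), Rational(-13, 3051)) = Rational(7106, 3051) ≈ 2.3291)
Function('R')(z) = Add(-6, Mul(-3, z))
Z = -31 (Z = Add(-19, Add(-6, Mul(-3, 2))) = Add(-19, Add(-6, -6)) = Add(-19, -12) = -31)
Mul(d, Z) = Mul(Rational(7106, 3051), -31) = Rational(-220286, 3051)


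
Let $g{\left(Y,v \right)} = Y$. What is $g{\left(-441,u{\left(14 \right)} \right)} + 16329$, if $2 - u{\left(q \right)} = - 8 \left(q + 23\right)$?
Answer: $15888$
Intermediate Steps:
$u{\left(q \right)} = 186 + 8 q$ ($u{\left(q \right)} = 2 - - 8 \left(q + 23\right) = 2 - - 8 \left(23 + q\right) = 2 - \left(-184 - 8 q\right) = 2 + \left(184 + 8 q\right) = 186 + 8 q$)
$g{\left(-441,u{\left(14 \right)} \right)} + 16329 = -441 + 16329 = 15888$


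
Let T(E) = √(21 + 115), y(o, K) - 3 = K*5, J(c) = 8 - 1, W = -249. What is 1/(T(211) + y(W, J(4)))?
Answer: 19/654 - √34/654 ≈ 0.020136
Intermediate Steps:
J(c) = 7
y(o, K) = 3 + 5*K (y(o, K) = 3 + K*5 = 3 + 5*K)
T(E) = 2*√34 (T(E) = √136 = 2*√34)
1/(T(211) + y(W, J(4))) = 1/(2*√34 + (3 + 5*7)) = 1/(2*√34 + (3 + 35)) = 1/(2*√34 + 38) = 1/(38 + 2*√34)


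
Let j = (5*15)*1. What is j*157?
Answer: 11775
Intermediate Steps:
j = 75 (j = 75*1 = 75)
j*157 = 75*157 = 11775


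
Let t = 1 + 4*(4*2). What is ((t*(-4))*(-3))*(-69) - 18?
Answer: -27342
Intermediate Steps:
t = 33 (t = 1 + 4*8 = 1 + 32 = 33)
((t*(-4))*(-3))*(-69) - 18 = ((33*(-4))*(-3))*(-69) - 18 = -132*(-3)*(-69) - 18 = 396*(-69) - 18 = -27324 - 18 = -27342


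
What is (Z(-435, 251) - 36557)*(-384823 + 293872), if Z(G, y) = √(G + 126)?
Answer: 3324895707 - 90951*I*√309 ≈ 3.3249e+9 - 1.5988e+6*I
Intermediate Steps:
Z(G, y) = √(126 + G)
(Z(-435, 251) - 36557)*(-384823 + 293872) = (√(126 - 435) - 36557)*(-384823 + 293872) = (√(-309) - 36557)*(-90951) = (I*√309 - 36557)*(-90951) = (-36557 + I*√309)*(-90951) = 3324895707 - 90951*I*√309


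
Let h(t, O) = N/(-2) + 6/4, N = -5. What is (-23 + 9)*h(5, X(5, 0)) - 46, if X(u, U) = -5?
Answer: -102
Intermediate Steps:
h(t, O) = 4 (h(t, O) = -5/(-2) + 6/4 = -5*(-1/2) + 6*(1/4) = 5/2 + 3/2 = 4)
(-23 + 9)*h(5, X(5, 0)) - 46 = (-23 + 9)*4 - 46 = -14*4 - 46 = -56 - 46 = -102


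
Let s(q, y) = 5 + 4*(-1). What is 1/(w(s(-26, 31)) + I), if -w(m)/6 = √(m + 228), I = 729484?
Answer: 182371/133036724503 + 3*√229/266073449006 ≈ 1.3710e-6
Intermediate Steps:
s(q, y) = 1 (s(q, y) = 5 - 4 = 1)
w(m) = -6*√(228 + m) (w(m) = -6*√(m + 228) = -6*√(228 + m))
1/(w(s(-26, 31)) + I) = 1/(-6*√(228 + 1) + 729484) = 1/(-6*√229 + 729484) = 1/(729484 - 6*√229)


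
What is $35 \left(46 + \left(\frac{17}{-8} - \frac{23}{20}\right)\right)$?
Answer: $\frac{11963}{8} \approx 1495.4$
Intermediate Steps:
$35 \left(46 + \left(\frac{17}{-8} - \frac{23}{20}\right)\right) = 35 \left(46 + \left(17 \left(- \frac{1}{8}\right) - \frac{23}{20}\right)\right) = 35 \left(46 - \frac{131}{40}\right) = 35 \cdot \frac{1709}{40} = \frac{11963}{8}$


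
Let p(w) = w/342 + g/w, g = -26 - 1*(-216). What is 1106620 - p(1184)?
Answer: 112024989131/101232 ≈ 1.1066e+6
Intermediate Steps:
g = 190 (g = -26 + 216 = 190)
p(w) = 190/w + w/342 (p(w) = w/342 + 190/w = 190/w + w/342)
1106620 - p(1184) = 1106620 - (190/1184 + (1/342)*1184) = 1106620 - (190*(1/1184) + 592/171) = 1106620 - (95/592 + 592/171) = 1106620 - 1*366709/101232 = 1106620 - 366709/101232 = 112024989131/101232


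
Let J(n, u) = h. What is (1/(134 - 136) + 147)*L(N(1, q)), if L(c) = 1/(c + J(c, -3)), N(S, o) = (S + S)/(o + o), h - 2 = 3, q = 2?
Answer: 293/11 ≈ 26.636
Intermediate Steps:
h = 5 (h = 2 + 3 = 5)
J(n, u) = 5
N(S, o) = S/o (N(S, o) = (2*S)/((2*o)) = (2*S)*(1/(2*o)) = S/o)
L(c) = 1/(5 + c) (L(c) = 1/(c + 5) = 1/(5 + c))
(1/(134 - 136) + 147)*L(N(1, q)) = (1/(134 - 136) + 147)/(5 + 1/2) = (1/(-2) + 147)/(5 + 1*(1/2)) = (-1/2 + 147)/(5 + 1/2) = 293/(2*(11/2)) = (293/2)*(2/11) = 293/11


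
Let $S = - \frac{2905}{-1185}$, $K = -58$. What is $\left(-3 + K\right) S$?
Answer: $- \frac{35441}{237} \approx -149.54$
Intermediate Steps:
$S = \frac{581}{237}$ ($S = \left(-2905\right) \left(- \frac{1}{1185}\right) = \frac{581}{237} \approx 2.4515$)
$\left(-3 + K\right) S = \left(-3 - 58\right) \frac{581}{237} = \left(-61\right) \frac{581}{237} = - \frac{35441}{237}$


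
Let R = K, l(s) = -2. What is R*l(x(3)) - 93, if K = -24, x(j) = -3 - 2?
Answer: -45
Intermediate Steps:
x(j) = -5
R = -24
R*l(x(3)) - 93 = -24*(-2) - 93 = 48 - 93 = -45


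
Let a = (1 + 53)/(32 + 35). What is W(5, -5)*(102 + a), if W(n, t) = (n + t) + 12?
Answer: 82656/67 ≈ 1233.7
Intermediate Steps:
a = 54/67 ≈ 0.80597
W(n, t) = 12 + n + t
W(5, -5)*(102 + a) = (12 + 5 - 5)*(102 + 54/67) = 12*(6888/67) = 82656/67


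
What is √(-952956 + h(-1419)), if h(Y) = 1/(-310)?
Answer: I*√91579071910/310 ≈ 976.19*I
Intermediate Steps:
h(Y) = -1/310
√(-952956 + h(-1419)) = √(-952956 - 1/310) = √(-295416361/310) = I*√91579071910/310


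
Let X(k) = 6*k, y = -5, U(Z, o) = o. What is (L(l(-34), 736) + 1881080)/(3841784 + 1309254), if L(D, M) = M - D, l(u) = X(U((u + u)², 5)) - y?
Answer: 64889/177622 ≈ 0.36532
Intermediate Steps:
l(u) = 35 (l(u) = 6*5 - 1*(-5) = 30 + 5 = 35)
(L(l(-34), 736) + 1881080)/(3841784 + 1309254) = ((736 - 1*35) + 1881080)/(3841784 + 1309254) = ((736 - 35) + 1881080)/5151038 = (701 + 1881080)*(1/5151038) = 1881781*(1/5151038) = 64889/177622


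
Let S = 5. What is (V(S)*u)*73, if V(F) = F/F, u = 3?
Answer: 219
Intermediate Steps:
V(F) = 1
(V(S)*u)*73 = (1*3)*73 = 3*73 = 219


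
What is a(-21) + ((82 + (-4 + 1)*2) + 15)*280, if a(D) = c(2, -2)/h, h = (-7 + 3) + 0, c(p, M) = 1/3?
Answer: 305759/12 ≈ 25480.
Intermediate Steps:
c(p, M) = ⅓
h = -4 (h = -4 + 0 = -4)
a(D) = -1/12 (a(D) = (⅓)/(-4) = (⅓)*(-¼) = -1/12)
a(-21) + ((82 + (-4 + 1)*2) + 15)*280 = -1/12 + ((82 + (-4 + 1)*2) + 15)*280 = -1/12 + ((82 - 3*2) + 15)*280 = -1/12 + ((82 - 6) + 15)*280 = -1/12 + (76 + 15)*280 = -1/12 + 91*280 = -1/12 + 25480 = 305759/12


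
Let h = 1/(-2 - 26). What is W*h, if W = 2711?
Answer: -2711/28 ≈ -96.821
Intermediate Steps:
h = -1/28 (h = 1/(-28) = -1/28 ≈ -0.035714)
W*h = 2711*(-1/28) = -2711/28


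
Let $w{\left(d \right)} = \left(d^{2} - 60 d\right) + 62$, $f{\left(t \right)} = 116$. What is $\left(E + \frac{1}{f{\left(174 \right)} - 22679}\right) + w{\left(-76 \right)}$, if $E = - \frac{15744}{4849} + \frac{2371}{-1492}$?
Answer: $\frac{4548380589071}{437631948} \approx 10393.0$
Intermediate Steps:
$w{\left(d \right)} = 62 + d^{2} - 60 d$
$E = - \frac{93799}{19396}$ ($E = \left(-15744\right) \frac{1}{4849} + 2371 \left(- \frac{1}{1492}\right) = - \frac{15744}{4849} - \frac{2371}{1492} = - \frac{93799}{19396} \approx -4.836$)
$\left(E + \frac{1}{f{\left(174 \right)} - 22679}\right) + w{\left(-76 \right)} = \left(- \frac{93799}{19396} + \frac{1}{116 - 22679}\right) + \left(62 + \left(-76\right)^{2} - -4560\right) = \left(- \frac{93799}{19396} + \frac{1}{-22563}\right) + \left(62 + 5776 + 4560\right) = \left(- \frac{93799}{19396} - \frac{1}{22563}\right) + 10398 = - \frac{2116406233}{437631948} + 10398 = \frac{4548380589071}{437631948}$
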